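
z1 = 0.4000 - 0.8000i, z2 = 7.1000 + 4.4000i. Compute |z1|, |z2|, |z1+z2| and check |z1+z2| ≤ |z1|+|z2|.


|z1| = sqrt(0.4^2 + (-0.8)^2) = sqrt(0.8) = 0.8944
|z2| = sqrt(7.1^2 + 4.4^2) = sqrt(69.77) = 8.3528
z1+z2 = 7.5000 + 3.6000i
|z1+z2| = sqrt(69.21) = 8.3193
|z1|+|z2| = 0.8944 + 8.3528 = 9.2472

|z1+z2| = 8.3193 ≤ |z1|+|z2| = 9.2472 (verified)


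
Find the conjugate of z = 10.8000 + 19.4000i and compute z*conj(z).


z_bar = 10.8000 - 19.4000i
z*z_bar = 10.8^2 + 19.4^2 = 116.64 + 376.36 = 493

z_bar = 10.8000 - 19.4000i, z*z_bar = 493


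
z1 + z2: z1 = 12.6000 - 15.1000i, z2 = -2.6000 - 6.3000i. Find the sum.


Real: 12.6 - 2.6 = 10
Imag: -15.1 - 6.3 = -21.4

10.0000 - 21.4000i


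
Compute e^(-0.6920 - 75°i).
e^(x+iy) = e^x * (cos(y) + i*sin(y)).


e^-0.6920 = 0.5006
cos(-75°) = 0.2588
sin(-75°) = -0.9659
Real = 0.5006*0.2588 = 0.1296
Imag = 0.5006*(-0.9659) = -0.4835

0.1296 - 0.4835i


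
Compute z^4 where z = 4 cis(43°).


r^4 = 4^4 = 256
n*theta = 4*43° = 172° = 172° (mod 360)
a = 256*cos(172°) = -253.5086
b = 256*sin(172°) = 35.6283

256 cis(172°) = -253.5086 + 35.6283i


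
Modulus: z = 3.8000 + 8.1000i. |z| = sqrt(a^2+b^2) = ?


|z| = sqrt(3.8^2 + 8.1^2) = sqrt(14.44 + 65.61) = sqrt(80.05) = 8.9471

|z| = 8.9471


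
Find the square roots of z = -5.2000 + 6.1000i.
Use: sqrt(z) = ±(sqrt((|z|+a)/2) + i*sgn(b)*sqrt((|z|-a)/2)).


|z| = sqrt(27.04+37.21) = 8.0156
sqrt((|z|+a)/2) = sqrt((8.0156+(-5.2))/2) = sqrt(1.4078) = 1.1865
sqrt((|z|-a)/2) = sqrt((8.0156-(-5.2))/2) = sqrt(6.6078) = 2.5706

±(1.1865 + 2.5706i) i.e. 1.1865 + 2.5706i and -1.1865 - 2.5706i


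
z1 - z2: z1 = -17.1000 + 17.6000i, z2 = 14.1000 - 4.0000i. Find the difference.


Real: -17.1 - 14.1 = -31.2
Imag: 17.6 + 4 = 21.6

-31.2000 + 21.6000i


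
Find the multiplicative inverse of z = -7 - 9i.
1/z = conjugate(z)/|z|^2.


|z|^2 = 49+81 = 130
1/z = (-7 + 9i)/130

1/z = -0.0538 + 0.0692i


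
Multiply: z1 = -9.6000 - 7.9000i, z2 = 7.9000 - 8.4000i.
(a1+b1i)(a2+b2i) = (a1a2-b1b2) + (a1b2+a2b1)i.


Real = -9.6*7.9 - (-7.9)*(-8.4) = -75.84 - 66.36 = -142.2
Imag = -9.6*(-8.4) + 7.9*(-7.9) = 80.64 - (62.41) = 18.23

-142.2000 + 18.2300i


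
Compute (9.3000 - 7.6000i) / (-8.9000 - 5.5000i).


Conjugate of z2 = -8.9000 + 5.5000i
Numerator: (9.3000 - 7.6000i)(-8.9000 + 5.5000i) = -40.9700 + 118.7900i
Denominator: (-8.9)^2 + (-5.5)^2 = 109.46
Result = (-40.9700 + 118.7900i)/109.46

-0.3743 + 1.0852i


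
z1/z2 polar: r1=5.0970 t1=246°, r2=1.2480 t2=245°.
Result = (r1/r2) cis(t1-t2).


r = 5.0970 / 1.2480 = 4.0841
theta = 246° - 245° = 1° = 1° (mod 360)

4.0841 cis(1°)


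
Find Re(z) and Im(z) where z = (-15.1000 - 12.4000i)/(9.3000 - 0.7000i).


Multiply by conjugate: (-15.1000 - 12.4000i)(9.3000 + 0.7000i) / (9.3^2 + (-0.7)^2)
Numerator real = -15.1*9.3 - (12.4)*(-0.7) = -131.75
Numerator imag = -12.4*9.3 - (-15.1)*(-0.7) = -125.89
Denominator = 86.98
Re(z) = -131.75/86.98 = -1.5147
Im(z) = -125.89/86.98 = -1.4473

Re(z) = -1.5147, Im(z) = -1.4473


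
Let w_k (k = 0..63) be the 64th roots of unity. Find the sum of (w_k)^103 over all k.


The roots are w_k = w^k with w = e^(2*pi*i/64), and (w^k)^103 = (w^103)^k.
So S = 1 + u + u^2 + ... + u^(63) with u = w^103.
103 = 1*64 + 39, so 103 is not a multiple of 64: u = (w^64)^1 * w^39 = w^39 ≠ 1 (w is a primitive 64th root), while u^64 = (w^64)^103 = 1.
Geometric series: S = (1 - u^64)/(1 - u) = (1 - 1)/(1 - u) = 0

S = 0


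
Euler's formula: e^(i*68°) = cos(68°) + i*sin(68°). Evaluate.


cos(68°) = 0.3746
sin(68°) = 0.9272

e^(i*68°) = 0.3746 + 0.9272i


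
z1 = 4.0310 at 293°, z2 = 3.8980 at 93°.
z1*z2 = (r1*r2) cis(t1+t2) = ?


r = 4.0310 * 3.8980 = 15.7128
theta = 293° + 93° = 386° = 26° (mod 360)

15.7128 cis(26°)


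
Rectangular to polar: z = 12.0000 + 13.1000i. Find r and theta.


r = sqrt(144+171.61) = sqrt(315.61) = 17.7654
theta = atan2(13.1, 12) = 47.5094 degrees

r = 17.7654, theta = 47.5094 degrees


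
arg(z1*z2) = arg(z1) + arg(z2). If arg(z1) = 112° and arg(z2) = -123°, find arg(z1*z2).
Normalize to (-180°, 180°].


arg(z1*z2) = 112° - 123° = -11°
Normalized to (-180°, 180°]: -11°

-11°


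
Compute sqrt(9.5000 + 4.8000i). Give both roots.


|z| = sqrt(90.25+23.04) = 10.6438
sqrt((|z|+a)/2) = sqrt((10.6438+9.5)/2) = sqrt(10.0719) = 3.1736
sqrt((|z|-a)/2) = sqrt((10.6438-9.5)/2) = sqrt(0.5719) = 0.7562

±(3.1736 + 0.7562i) i.e. 3.1736 + 0.7562i and -3.1736 - 0.7562i


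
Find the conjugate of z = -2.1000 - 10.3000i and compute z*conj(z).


z_bar = -2.1000 + 10.3000i
z*z_bar = (-2.1)^2 + (-10.3)^2 = 4.41 + 106.09 = 110.5

z_bar = -2.1000 + 10.3000i, z*z_bar = 110.5


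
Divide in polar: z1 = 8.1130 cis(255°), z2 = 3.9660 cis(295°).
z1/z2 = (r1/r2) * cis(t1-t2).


r = 8.1130 / 3.9660 = 2.0456
theta = 255° - 295° = -40° = 320° (mod 360)

2.0456 cis(320°)


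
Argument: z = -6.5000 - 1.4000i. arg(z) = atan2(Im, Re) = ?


Re = -6.5, Im = -1.4
arg = atan2(-1.4, -6.5) = -167.8451 degrees

arg(z) = -167.8451 degrees


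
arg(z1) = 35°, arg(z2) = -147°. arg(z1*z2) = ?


arg(z1*z2) = 35° - 147° = -112°
Normalized to (-180°, 180°]: -112°

-112°


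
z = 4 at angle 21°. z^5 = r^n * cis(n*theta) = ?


r^5 = 4^5 = 1024
n*theta = 5*21° = 105° = 105° (mod 360)
a = 1024*cos(105°) = -265.0307
b = 1024*sin(105°) = 989.1080

1024 cis(105°) = -265.0307 + 989.1080i


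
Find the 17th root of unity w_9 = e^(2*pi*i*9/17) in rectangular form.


Angle = 360*9/17 = 190.5882°
a = cos(190.5882°) = -0.9830
b = sin(190.5882°) = -0.1837

-0.9830 - 0.1837i


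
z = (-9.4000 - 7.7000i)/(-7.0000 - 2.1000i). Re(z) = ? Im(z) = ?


Multiply by conjugate: (-9.4000 - 7.7000i)(-7.0000 + 2.1000i) / ((-7)^2 + (-2.1)^2)
Numerator real = -9.4*(-7) - (7.7)*(-2.1) = 81.97
Numerator imag = -7.7*(-7) - (-9.4)*(-2.1) = 34.16
Denominator = 53.41
Re(z) = 81.97/53.41 = 1.5347
Im(z) = 34.16/53.41 = 0.6396

Re(z) = 1.5347, Im(z) = 0.6396


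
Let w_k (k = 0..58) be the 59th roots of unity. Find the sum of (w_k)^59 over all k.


The roots are w_k = w^k with w = e^(2*pi*i/59), and (w^k)^59 = (w^59)^k.
So S = 1 + u + u^2 + ... + u^(58) with u = w^59.
59 = 1*59 + 0, so 59 is a multiple of 59 and u = (w^59)^1 = 1.
Every one of the 59 terms equals 1: S = 59

S = 59


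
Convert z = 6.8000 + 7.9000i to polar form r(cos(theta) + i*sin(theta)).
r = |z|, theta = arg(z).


r = sqrt(46.24+62.41) = sqrt(108.65) = 10.4235
theta = atan2(7.9, 6.8) = 49.2795 degrees

r = 10.4235, theta = 49.2795 degrees


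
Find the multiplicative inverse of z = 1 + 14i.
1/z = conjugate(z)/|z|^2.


|z|^2 = 1+196 = 197
1/z = (1 - 14i)/197

1/z = 0.0051 - 0.0711i


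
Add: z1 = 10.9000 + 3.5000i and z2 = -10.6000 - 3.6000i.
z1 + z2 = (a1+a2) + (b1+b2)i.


Real: 10.9 - 10.6 = 0.3
Imag: 3.5 - 3.6 = -0.1

0.3000 - 0.1000i


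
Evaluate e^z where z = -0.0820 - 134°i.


e^-0.0820 = 0.9213
cos(-134°) = -0.6947
sin(-134°) = -0.7193
Real = 0.9213*(-0.6947) = -0.6400
Imag = 0.9213*(-0.7193) = -0.6627

-0.6400 - 0.6627i


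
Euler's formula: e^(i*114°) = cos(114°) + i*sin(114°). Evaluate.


cos(114°) = -0.4067
sin(114°) = 0.9135

e^(i*114°) = -0.4067 + 0.9135i


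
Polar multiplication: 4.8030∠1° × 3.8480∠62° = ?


r = 4.8030 * 3.8480 = 18.4819
theta = 1° + 62° = 63° = 63° (mod 360)

18.4819 cis(63°)


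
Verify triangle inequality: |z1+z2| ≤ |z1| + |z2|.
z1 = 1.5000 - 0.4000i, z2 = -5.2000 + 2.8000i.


|z1| = sqrt(1.5^2 + (-0.4)^2) = sqrt(2.41) = 1.5524
|z2| = sqrt((-5.2)^2 + 2.8^2) = sqrt(34.88) = 5.9059
z1+z2 = -3.7000 + 2.4000i
|z1+z2| = sqrt(19.45) = 4.4102
|z1|+|z2| = 1.5524 + 5.9059 = 7.4583

|z1+z2| = 4.4102 ≤ |z1|+|z2| = 7.4583 (verified)


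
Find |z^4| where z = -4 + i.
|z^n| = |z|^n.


|z| = sqrt(16+1) = sqrt(17) = 4.1231
|z^4| = |z|^4 = (sqrt(17))^4 = 17^2 = 289

|z^4| = 289


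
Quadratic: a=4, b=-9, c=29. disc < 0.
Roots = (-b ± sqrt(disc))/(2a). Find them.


disc = (-9)^2 - 4*4*29 = 81 - 464 = -383
sqrt(|disc|) = sqrt(383) = 19.5704
Real part = 9/(2*4) = 1.1250
Imag part = 19.5704/(2*4) = 2.4463

1.1250 ± 2.4463i


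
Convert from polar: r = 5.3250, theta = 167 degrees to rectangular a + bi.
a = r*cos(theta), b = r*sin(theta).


a = 5.3250*cos(167°) = 5.3250*(-0.97437) = -5.1885
b = 5.3250*sin(167°) = 5.3250*0.22495 = 1.1979

-5.1885 + 1.1979i


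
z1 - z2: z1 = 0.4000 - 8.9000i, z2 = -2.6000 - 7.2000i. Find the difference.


Real: 0.4 + 2.6 = 3
Imag: -8.9 + 7.2 = -1.7

3.0000 - 1.7000i


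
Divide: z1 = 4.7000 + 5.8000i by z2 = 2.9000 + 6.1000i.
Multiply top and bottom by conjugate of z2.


Conjugate of z2 = 2.9000 - 6.1000i
Numerator: (4.7000 + 5.8000i)(2.9000 - 6.1000i) = 49.0100 - 11.8500i
Denominator: 2.9^2 + 6.1^2 = 45.62
Result = (49.0100 - 11.8500i)/45.62

1.0743 - 0.2598i


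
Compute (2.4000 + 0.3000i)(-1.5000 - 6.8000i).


Real = 2.4*(-1.5) - 0.3*(-6.8) = -3.6 - (-2.04) = -1.56
Imag = 2.4*(-6.8) - (1.5)*0.3 = -16.32 - (0.45) = -16.77

-1.5600 - 16.7700i


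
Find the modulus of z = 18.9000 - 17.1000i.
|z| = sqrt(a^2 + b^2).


|z| = sqrt(18.9^2 + (-17.1)^2) = sqrt(357.21 + 292.41) = sqrt(649.62) = 25.4876

|z| = 25.4876


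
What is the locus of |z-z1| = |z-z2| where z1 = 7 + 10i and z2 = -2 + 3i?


Equal distances means the locus is the perpendicular bisector of z1 and z2.
Midpoint = ((7+(-2))/2, (10+3)/2) = (2.5000, 6.5000)

Perpendicular bisector through (2.5000, 6.5000)


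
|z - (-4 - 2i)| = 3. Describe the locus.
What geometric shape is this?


|z - z0| = r is a circle with center z0 and radius r.
Center = (-4, -2), radius = 3

Circle with center (-4, -2) and radius 3


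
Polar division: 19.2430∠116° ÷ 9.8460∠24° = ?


r = 19.2430 / 9.8460 = 1.9544
theta = 116° - 24° = 92° = 92° (mod 360)

1.9544 cis(92°)


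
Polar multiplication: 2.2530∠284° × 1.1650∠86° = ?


r = 2.2530 * 1.1650 = 2.6247
theta = 284° + 86° = 370° = 10° (mod 360)

2.6247 cis(10°)


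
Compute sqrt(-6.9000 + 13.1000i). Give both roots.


|z| = sqrt(47.61+171.61) = 14.8061
sqrt((|z|+a)/2) = sqrt((14.8061+(-6.9))/2) = sqrt(3.9530) = 1.9882
sqrt((|z|-a)/2) = sqrt((14.8061-(-6.9))/2) = sqrt(10.8530) = 3.2944

±(1.9882 + 3.2944i) i.e. 1.9882 + 3.2944i and -1.9882 - 3.2944i


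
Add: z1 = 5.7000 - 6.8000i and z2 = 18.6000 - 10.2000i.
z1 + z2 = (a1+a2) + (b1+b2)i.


Real: 5.7 + 18.6 = 24.3
Imag: -6.8 - 10.2 = -17

24.3000 - 17.0000i


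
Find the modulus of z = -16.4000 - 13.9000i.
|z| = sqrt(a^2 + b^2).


|z| = sqrt((-16.4)^2 + (-13.9)^2) = sqrt(268.96 + 193.21) = sqrt(462.17) = 21.4981

|z| = 21.4981


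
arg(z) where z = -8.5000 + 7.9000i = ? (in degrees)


Re = -8.5, Im = 7.9
arg = atan2(7.9, -8.5) = 137.0953 degrees

arg(z) = 137.0953 degrees


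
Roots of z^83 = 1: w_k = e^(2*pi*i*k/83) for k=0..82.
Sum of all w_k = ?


The sum of all 83th roots of unity is 0.
Geometric series: (1 - w^83)/(1 - w) = (1-1)/(1-w) = 0 since w^83 = 1, w ≠ 1.
Alternatively: coefficient of z^82 in z^83 - 1 is 0.

0


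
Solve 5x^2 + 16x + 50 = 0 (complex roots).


disc = 16^2 - 4*5*50 = 256 - 1000 = -744
sqrt(|disc|) = sqrt(744) = 27.2764
Real part = -16/(2*5) = -1.6000
Imag part = 27.2764/(2*5) = 2.7276

-1.6000 ± 2.7276i


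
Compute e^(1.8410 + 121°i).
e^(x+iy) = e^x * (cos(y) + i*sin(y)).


e^1.8410 = 6.3028
cos(121°) = -0.51504
sin(121°) = 0.85717
Real = 6.3028*(-0.51504) = -3.2462
Imag = 6.3028*0.85717 = 5.4026

-3.2462 + 5.4026i


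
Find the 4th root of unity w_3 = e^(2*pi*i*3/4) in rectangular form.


Angle = 360*3/4 = 270°
a = cos(270°) = 0
b = sin(270°) = -1.0000

0 - 1.0000i


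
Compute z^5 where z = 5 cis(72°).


r^5 = 5^5 = 3125
n*theta = 5*72° = 360° = 0° (mod 360)
a = 3125*cos(0°) = 3125.0000
b = 3125*sin(0°) = 0

3125 cis(0°) = 3125.0000 + 0i


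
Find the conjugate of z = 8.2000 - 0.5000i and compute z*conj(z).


z_bar = 8.2000 + 0.5000i
z*z_bar = 8.2^2 + (-0.5)^2 = 67.24 + 0.25 = 67.49

z_bar = 8.2000 + 0.5000i, z*z_bar = 67.49


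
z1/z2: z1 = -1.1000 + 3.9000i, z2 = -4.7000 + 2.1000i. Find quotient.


Conjugate of z2 = -4.7000 - 2.1000i
Numerator: (-1.1000 + 3.9000i)(-4.7000 - 2.1000i) = 13.3600 - 16.0200i
Denominator: (-4.7)^2 + 2.1^2 = 26.5
Result = (13.3600 - 16.0200i)/26.5

0.5042 - 0.6045i


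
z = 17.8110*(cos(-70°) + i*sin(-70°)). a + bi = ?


a = 17.8110*cos(-70°) = 17.8110*0.34202 = 6.0917
b = 17.8110*sin(-70°) = 17.8110*(-0.939693) = -16.7369

6.0917 - 16.7369i


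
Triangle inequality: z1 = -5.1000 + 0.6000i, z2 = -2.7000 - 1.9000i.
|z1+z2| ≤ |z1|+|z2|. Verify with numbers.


|z1| = sqrt((-5.1)^2 + 0.6^2) = sqrt(26.37) = 5.1352
|z2| = sqrt((-2.7)^2 + (-1.9)^2) = sqrt(10.9) = 3.3015
z1+z2 = -7.8000 - 1.3000i
|z1+z2| = sqrt(62.53) = 7.9076
|z1|+|z2| = 5.1352 + 3.3015 = 8.4367

|z1+z2| = 7.9076 ≤ |z1|+|z2| = 8.4367 (verified)


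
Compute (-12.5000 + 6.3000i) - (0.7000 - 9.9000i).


Real: -12.5 - 0.7 = -13.2
Imag: 6.3 + 9.9 = 16.2

-13.2000 + 16.2000i


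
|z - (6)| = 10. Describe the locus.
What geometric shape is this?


|z - z0| = r is a circle with center z0 and radius r.
Center = (6, 0), radius = 10

Circle with center (6, 0) and radius 10


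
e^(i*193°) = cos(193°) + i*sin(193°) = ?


cos(193°) = -0.9744
sin(193°) = -0.2250

e^(i*193°) = -0.9744 - 0.2250i


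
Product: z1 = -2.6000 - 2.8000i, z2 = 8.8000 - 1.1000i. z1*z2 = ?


Real = -2.6*8.8 - (-2.8)*(-1.1) = -22.88 - 3.08 = -25.96
Imag = -2.6*(-1.1) + 8.8*(-2.8) = 2.86 - (24.64) = -21.78

-25.9600 - 21.7800i


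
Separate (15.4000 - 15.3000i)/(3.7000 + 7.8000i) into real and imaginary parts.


Multiply by conjugate: (15.4000 - 15.3000i)(3.7000 - 7.8000i) / (3.7^2 + 7.8^2)
Numerator real = 15.4*3.7 - (15.3)*7.8 = -62.36
Numerator imag = -15.3*3.7 - 15.4*7.8 = -176.73
Denominator = 74.53
Re(z) = -62.36/74.53 = -0.8367
Im(z) = -176.73/74.53 = -2.3713

Re(z) = -0.8367, Im(z) = -2.3713


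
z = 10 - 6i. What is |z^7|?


|z| = sqrt(100+36) = sqrt(136) = 11.6619
|z^7| = |z|^7 = (sqrt(136))^7 = 136^3 * sqrt(136) = 2515456*sqrt(136)

|z^7| = 2515456*sqrt(136) ≈ 29335005.8592


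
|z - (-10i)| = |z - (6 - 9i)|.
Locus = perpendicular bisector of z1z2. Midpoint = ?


Equal distances means the locus is the perpendicular bisector of z1 and z2.
Midpoint = ((0+6)/2, (-10+(-9))/2) = (3.0000, -9.5000)

Perpendicular bisector through (3.0000, -9.5000)


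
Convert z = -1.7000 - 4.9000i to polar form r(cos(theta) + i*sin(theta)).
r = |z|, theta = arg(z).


r = sqrt(2.89+24.01) = sqrt(26.9) = 5.1865
theta = atan2(-4.9, -1.7) = -109.1336 degrees

r = 5.1865, theta = -109.1336 degrees


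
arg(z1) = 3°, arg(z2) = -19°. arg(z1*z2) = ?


arg(z1*z2) = 3° - 19° = -16°
Normalized to (-180°, 180°]: -16°

-16°


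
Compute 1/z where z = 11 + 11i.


|z|^2 = 121+121 = 242
1/z = (11 - 11i)/242

1/z = 0.0455 - 0.0455i


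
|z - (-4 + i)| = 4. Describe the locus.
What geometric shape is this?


|z - z0| = r is a circle with center z0 and radius r.
Center = (-4, 1), radius = 4

Circle with center (-4, 1) and radius 4


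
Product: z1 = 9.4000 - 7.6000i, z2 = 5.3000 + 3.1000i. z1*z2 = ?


Real = 9.4*5.3 - (-7.6)*3.1 = 49.82 - (-23.56) = 73.38
Imag = 9.4*3.1 + 5.3*(-7.6) = 29.14 - (40.28) = -11.14

73.3800 - 11.1400i


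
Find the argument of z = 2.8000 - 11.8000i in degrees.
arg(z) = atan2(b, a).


Re = 2.8, Im = -11.8
arg = atan2(-11.8, 2.8) = -76.6513 degrees

arg(z) = -76.6513 degrees


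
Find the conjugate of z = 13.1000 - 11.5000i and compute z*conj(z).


z_bar = 13.1000 + 11.5000i
z*z_bar = 13.1^2 + (-11.5)^2 = 171.61 + 132.25 = 303.86

z_bar = 13.1000 + 11.5000i, z*z_bar = 303.86


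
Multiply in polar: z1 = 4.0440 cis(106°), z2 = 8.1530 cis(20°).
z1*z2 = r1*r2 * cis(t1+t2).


r = 4.0440 * 8.1530 = 32.9707
theta = 106° + 20° = 126° = 126° (mod 360)

32.9707 cis(126°)


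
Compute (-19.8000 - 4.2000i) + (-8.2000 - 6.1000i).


Real: -19.8 - 8.2 = -28
Imag: -4.2 - 6.1 = -10.3

-28.0000 - 10.3000i


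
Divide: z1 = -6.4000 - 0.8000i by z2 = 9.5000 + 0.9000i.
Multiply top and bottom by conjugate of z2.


Conjugate of z2 = 9.5000 - 0.9000i
Numerator: (-6.4000 - 0.8000i)(9.5000 - 0.9000i) = -61.5200 - 1.8400i
Denominator: 9.5^2 + 0.9^2 = 91.06
Result = (-61.5200 - 1.8400i)/91.06

-0.6756 - 0.0202i


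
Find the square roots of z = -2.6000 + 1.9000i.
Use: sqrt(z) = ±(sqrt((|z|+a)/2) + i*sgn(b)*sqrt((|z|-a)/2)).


|z| = sqrt(6.76+3.61) = 3.2202
sqrt((|z|+a)/2) = sqrt((3.2202+(-2.6))/2) = sqrt(0.3101) = 0.5569
sqrt((|z|-a)/2) = sqrt((3.2202-(-2.6))/2) = sqrt(2.9101) = 1.7059

±(0.5569 + 1.7059i) i.e. 0.5569 + 1.7059i and -0.5569 - 1.7059i


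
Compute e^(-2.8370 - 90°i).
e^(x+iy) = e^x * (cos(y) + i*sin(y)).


e^-2.8370 = 0.0586
cos(-90°) = 0
sin(-90°) = -1
Real = 0.0586*0 = 0
Imag = 0.0586*(-1) = -0.0586

0 - 0.0586i


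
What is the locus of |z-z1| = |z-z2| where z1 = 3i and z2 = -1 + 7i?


Equal distances means the locus is the perpendicular bisector of z1 and z2.
Midpoint = ((0+(-1))/2, (3+7)/2) = (-0.5000, 5.0000)

Perpendicular bisector through (-0.5000, 5.0000)


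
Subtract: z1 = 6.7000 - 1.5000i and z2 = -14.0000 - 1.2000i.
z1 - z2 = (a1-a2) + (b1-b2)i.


Real: 6.7 + 14 = 20.7
Imag: -1.5 + 1.2 = -0.3

20.7000 - 0.3000i


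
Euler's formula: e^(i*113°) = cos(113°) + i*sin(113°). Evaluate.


cos(113°) = -0.3907
sin(113°) = 0.9205

e^(i*113°) = -0.3907 + 0.9205i


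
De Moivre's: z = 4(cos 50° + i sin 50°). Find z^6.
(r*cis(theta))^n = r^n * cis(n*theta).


r^6 = 4^6 = 4096
n*theta = 6*50° = 300° = 300° (mod 360)
a = 4096*cos(300°) = 2048.0000
b = 4096*sin(300°) = -3547.2401

4096 cis(300°) = 2048.0000 - 3547.2401i


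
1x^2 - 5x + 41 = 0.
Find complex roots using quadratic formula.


disc = (-5)^2 - 4*1*41 = 25 - 164 = -139
sqrt(|disc|) = sqrt(139) = 11.7898
Real part = 5/(2*1) = 2.5000
Imag part = 11.7898/(2*1) = 5.8949

2.5000 ± 5.8949i


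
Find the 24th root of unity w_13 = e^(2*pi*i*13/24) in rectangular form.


Angle = 360*13/24 = 195°
a = cos(195°) = -0.9659
b = sin(195°) = -0.2588

-0.9659 - 0.2588i


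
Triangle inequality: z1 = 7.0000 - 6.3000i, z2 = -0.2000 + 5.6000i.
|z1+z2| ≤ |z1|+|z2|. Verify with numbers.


|z1| = sqrt(7^2 + (-6.3)^2) = sqrt(88.69) = 9.4175
|z2| = sqrt((-0.2)^2 + 5.6^2) = sqrt(31.4) = 5.6036
z1+z2 = 6.8000 - 0.7000i
|z1+z2| = sqrt(46.73) = 6.8359
|z1|+|z2| = 9.4175 + 5.6036 = 15.0211

|z1+z2| = 6.8359 ≤ |z1|+|z2| = 15.0211 (verified)


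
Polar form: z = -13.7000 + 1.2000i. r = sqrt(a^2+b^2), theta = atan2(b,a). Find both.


r = sqrt(187.69+1.44) = sqrt(189.13) = 13.7525
theta = atan2(1.2, -13.7) = 174.9942 degrees

r = 13.7525, theta = 174.9942 degrees


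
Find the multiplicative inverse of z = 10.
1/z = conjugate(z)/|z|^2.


|z|^2 = 100+0 = 100
1/z = (10 - 0i)/100

1/z = 0.1000 + 0i


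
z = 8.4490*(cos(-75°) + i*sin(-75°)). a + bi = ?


a = 8.4490*cos(-75°) = 8.4490*0.25882 = 2.1868
b = 8.4490*sin(-75°) = 8.4490*(-0.96593) = -8.1611

2.1868 - 8.1611i


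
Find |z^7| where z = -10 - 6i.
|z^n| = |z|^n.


|z| = sqrt(100+36) = sqrt(136) = 11.6619
|z^7| = |z|^7 = (sqrt(136))^7 = 136^3 * sqrt(136) = 2515456*sqrt(136)

|z^7| = 2515456*sqrt(136) ≈ 29335005.8592


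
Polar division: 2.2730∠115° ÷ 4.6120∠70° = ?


r = 2.2730 / 4.6120 = 0.4928
theta = 115° - 70° = 45° = 45° (mod 360)

0.4928 cis(45°)


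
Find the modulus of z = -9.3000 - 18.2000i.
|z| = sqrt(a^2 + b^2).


|z| = sqrt((-9.3)^2 + (-18.2)^2) = sqrt(86.49 + 331.24) = sqrt(417.73) = 20.4384

|z| = 20.4384


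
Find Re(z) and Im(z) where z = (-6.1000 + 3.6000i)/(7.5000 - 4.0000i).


Multiply by conjugate: (-6.1000 + 3.6000i)(7.5000 + 4.0000i) / (7.5^2 + (-4)^2)
Numerator real = -6.1*7.5 + 3.6*(-4) = -60.15
Numerator imag = 3.6*7.5 - (-6.1)*(-4) = 2.6
Denominator = 72.25
Re(z) = -60.15/72.25 = -0.8325
Im(z) = 2.6/72.25 = 0.0360

Re(z) = -0.8325, Im(z) = 0.0360


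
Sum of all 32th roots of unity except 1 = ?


With w = e^(2*pi*i/32), all 32 of the 32th roots of unity w^0 = 1, w, ..., w^(31) sum to 0: 1 + w + ... + w^(31) = (1 - w^32)/(1 - w) = 0 since w^32 = 1, w ≠ 1.
Removing the root 1: w + w^2 + ... + w^(31) = 0 - 1 = -1

Sum = -1


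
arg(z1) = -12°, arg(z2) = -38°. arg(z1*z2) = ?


arg(z1*z2) = -12° - 38° = -50°
Normalized to (-180°, 180°]: -50°

-50°


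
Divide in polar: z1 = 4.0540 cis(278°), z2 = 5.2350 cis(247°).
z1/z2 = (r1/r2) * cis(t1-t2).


r = 4.0540 / 5.2350 = 0.7744
theta = 278° - 247° = 31° = 31° (mod 360)

0.7744 cis(31°)


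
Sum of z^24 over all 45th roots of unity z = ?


The roots are w_k = w^k with w = e^(2*pi*i/45), and (w^k)^24 = (w^24)^k.
So S = 1 + u + u^2 + ... + u^(44) with u = w^24.
24 = 0*45 + 24, so 24 is not a multiple of 45: u = w^24 ≠ 1 (w is a primitive 45th root), while u^45 = (w^45)^24 = 1.
Geometric series: S = (1 - u^45)/(1 - u) = (1 - 1)/(1 - u) = 0

S = 0


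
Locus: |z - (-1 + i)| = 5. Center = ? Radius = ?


|z - z0| = r is a circle with center z0 and radius r.
Center = (-1, 1), radius = 5

Circle with center (-1, 1) and radius 5


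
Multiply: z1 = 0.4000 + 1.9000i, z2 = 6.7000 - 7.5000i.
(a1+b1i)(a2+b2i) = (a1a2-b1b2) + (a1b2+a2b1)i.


Real = 0.4*6.7 - 1.9*(-7.5) = 2.68 - (-14.25) = 16.93
Imag = 0.4*(-7.5) + 6.7*1.9 = -3 + 12.73 = 9.73

16.9300 + 9.7300i


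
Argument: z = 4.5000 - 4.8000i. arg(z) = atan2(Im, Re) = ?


Re = 4.5, Im = -4.8
arg = atan2(-4.8, 4.5) = -46.8476 degrees

arg(z) = -46.8476 degrees


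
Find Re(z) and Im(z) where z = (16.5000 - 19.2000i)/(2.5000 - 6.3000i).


Multiply by conjugate: (16.5000 - 19.2000i)(2.5000 + 6.3000i) / (2.5^2 + (-6.3)^2)
Numerator real = 16.5*2.5 - (19.2)*(-6.3) = 162.21
Numerator imag = -19.2*2.5 - 16.5*(-6.3) = 55.95
Denominator = 45.94
Re(z) = 162.21/45.94 = 3.5309
Im(z) = 55.95/45.94 = 1.2179

Re(z) = 3.5309, Im(z) = 1.2179


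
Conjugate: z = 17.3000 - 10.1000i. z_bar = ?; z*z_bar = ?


z_bar = 17.3000 + 10.1000i
z*z_bar = 17.3^2 + (-10.1)^2 = 299.29 + 102.01 = 401.3

z_bar = 17.3000 + 10.1000i, z*z_bar = 401.3


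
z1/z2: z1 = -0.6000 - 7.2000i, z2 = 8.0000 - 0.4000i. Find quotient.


Conjugate of z2 = 8.0000 + 0.4000i
Numerator: (-0.6000 - 7.2000i)(8.0000 + 0.4000i) = -1.9200 - 57.8400i
Denominator: 8^2 + (-0.4)^2 = 64.16
Result = (-1.9200 - 57.8400i)/64.16

-0.0299 - 0.9015i


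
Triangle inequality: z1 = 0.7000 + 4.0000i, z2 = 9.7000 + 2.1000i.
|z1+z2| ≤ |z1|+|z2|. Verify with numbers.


|z1| = sqrt(0.7^2 + 4^2) = sqrt(16.49) = 4.0608
|z2| = sqrt(9.7^2 + 2.1^2) = sqrt(98.5) = 9.9247
z1+z2 = 10.4000 + 6.1000i
|z1+z2| = sqrt(145.37) = 12.0569
|z1|+|z2| = 4.0608 + 9.9247 = 13.9855

|z1+z2| = 12.0569 ≤ |z1|+|z2| = 13.9855 (verified)


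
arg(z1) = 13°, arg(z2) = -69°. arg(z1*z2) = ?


arg(z1*z2) = 13° - 69° = -56°
Normalized to (-180°, 180°]: -56°

-56°


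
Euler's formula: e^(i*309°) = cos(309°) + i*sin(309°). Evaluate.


cos(309°) = 0.6293
sin(309°) = -0.7771

e^(i*309°) = 0.6293 - 0.7771i


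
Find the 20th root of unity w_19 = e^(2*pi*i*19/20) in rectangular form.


Angle = 360*19/20 = 342°
a = cos(342°) = 0.9511
b = sin(342°) = -0.3090

0.9511 - 0.3090i


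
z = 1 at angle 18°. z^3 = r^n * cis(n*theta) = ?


r^3 = 1^3 = 1
n*theta = 3*18° = 54° = 54° (mod 360)
a = 1*cos(54°) = 0.5878
b = 1*sin(54°) = 0.8090

1 cis(54°) = 0.5878 + 0.8090i


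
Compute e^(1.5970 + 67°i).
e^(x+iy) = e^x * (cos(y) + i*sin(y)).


e^1.5970 = 4.9382
cos(67°) = 0.39073
sin(67°) = 0.9205
Real = 4.9382*0.39073 = 1.9295
Imag = 4.9382*0.9205 = 4.5456

1.9295 + 4.5456i


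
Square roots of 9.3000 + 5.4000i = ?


|z| = sqrt(86.49+29.16) = 10.7541
sqrt((|z|+a)/2) = sqrt((10.7541+9.3)/2) = sqrt(10.0270) = 3.1665
sqrt((|z|-a)/2) = sqrt((10.7541-9.3)/2) = sqrt(0.7270) = 0.8527

±(3.1665 + 0.8527i) i.e. 3.1665 + 0.8527i and -3.1665 - 0.8527i


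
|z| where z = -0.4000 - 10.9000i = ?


|z| = sqrt((-0.4)^2 + (-10.9)^2) = sqrt(0.16 + 118.81) = sqrt(118.97) = 10.9073

|z| = 10.9073


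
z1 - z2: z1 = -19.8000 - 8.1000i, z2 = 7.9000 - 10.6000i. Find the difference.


Real: -19.8 - 7.9 = -27.7
Imag: -8.1 + 10.6 = 2.5

-27.7000 + 2.5000i


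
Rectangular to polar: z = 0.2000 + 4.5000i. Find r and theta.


r = sqrt(0.04+20.25) = sqrt(20.29) = 4.5044
theta = atan2(4.5, 0.2) = 87.4552 degrees

r = 4.5044, theta = 87.4552 degrees


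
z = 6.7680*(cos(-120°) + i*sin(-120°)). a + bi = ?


a = 6.7680*cos(-120°) = 6.7680*(-0.5) = -3.3840
b = 6.7680*sin(-120°) = 6.7680*(-0.86603) = -5.8613

-3.3840 - 5.8613i


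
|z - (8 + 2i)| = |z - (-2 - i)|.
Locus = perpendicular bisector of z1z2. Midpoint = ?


Equal distances means the locus is the perpendicular bisector of z1 and z2.
Midpoint = ((8+(-2))/2, (2+(-1))/2) = (3.0000, 0.5000)

Perpendicular bisector through (3.0000, 0.5000)


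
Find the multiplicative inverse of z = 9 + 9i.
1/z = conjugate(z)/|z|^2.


|z|^2 = 81+81 = 162
1/z = (9 - 9i)/162

1/z = 0.0556 - 0.0556i


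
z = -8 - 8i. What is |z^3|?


|z| = sqrt(64+64) = sqrt(128) = 11.3137
|z^3| = |z|^3 = (sqrt(128))^3 = 128*sqrt(128)

|z^3| = 128*sqrt(128) ≈ 1448.1547


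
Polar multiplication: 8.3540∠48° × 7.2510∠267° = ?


r = 8.3540 * 7.2510 = 60.5749
theta = 48° + 267° = 315° = 315° (mod 360)

60.5749 cis(315°)


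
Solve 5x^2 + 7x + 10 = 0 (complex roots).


disc = 7^2 - 4*5*10 = 49 - 200 = -151
sqrt(|disc|) = sqrt(151) = 12.2882
Real part = -7/(2*5) = -0.7000
Imag part = 12.2882/(2*5) = 1.2288

-0.7000 ± 1.2288i


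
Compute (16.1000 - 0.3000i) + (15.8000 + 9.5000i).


Real: 16.1 + 15.8 = 31.9
Imag: -0.3 + 9.5 = 9.2

31.9000 + 9.2000i


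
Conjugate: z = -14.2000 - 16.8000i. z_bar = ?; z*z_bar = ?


z_bar = -14.2000 + 16.8000i
z*z_bar = (-14.2)^2 + (-16.8)^2 = 201.64 + 282.24 = 483.88

z_bar = -14.2000 + 16.8000i, z*z_bar = 483.88


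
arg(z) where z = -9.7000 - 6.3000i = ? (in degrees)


Re = -9.7, Im = -6.3
arg = atan2(-6.3, -9.7) = -146.9969 degrees

arg(z) = -146.9969 degrees


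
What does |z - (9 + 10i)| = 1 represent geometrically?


|z - z0| = r is a circle with center z0 and radius r.
Center = (9, 10), radius = 1

Circle with center (9, 10) and radius 1


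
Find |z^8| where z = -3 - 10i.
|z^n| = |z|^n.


|z| = sqrt(9+100) = sqrt(109) = 10.4403
|z^8| = |z|^8 = (sqrt(109))^8 = 109^4 = 141158161

|z^8| = 141158161


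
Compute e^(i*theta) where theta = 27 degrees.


cos(27°) = 0.8910
sin(27°) = 0.4540

e^(i*27°) = 0.8910 + 0.4540i


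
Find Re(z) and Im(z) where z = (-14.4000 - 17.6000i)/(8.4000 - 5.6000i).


Multiply by conjugate: (-14.4000 - 17.6000i)(8.4000 + 5.6000i) / (8.4^2 + (-5.6)^2)
Numerator real = -14.4*8.4 - (17.6)*(-5.6) = -22.4
Numerator imag = -17.6*8.4 - (-14.4)*(-5.6) = -228.48
Denominator = 101.92
Re(z) = -22.4/101.92 = -0.2198
Im(z) = -228.48/101.92 = -2.2418

Re(z) = -0.2198, Im(z) = -2.2418


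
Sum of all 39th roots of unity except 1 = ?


With w = e^(2*pi*i/39), all 39 of the 39th roots of unity w^0 = 1, w, ..., w^(38) sum to 0: 1 + w + ... + w^(38) = (1 - w^39)/(1 - w) = 0 since w^39 = 1, w ≠ 1.
Removing the root 1: w + w^2 + ... + w^(38) = 0 - 1 = -1

Sum = -1


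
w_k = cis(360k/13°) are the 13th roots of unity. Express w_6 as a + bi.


Angle = 360*6/13 = 166.1538°
a = cos(166.1538°) = -0.9709
b = sin(166.1538°) = 0.2393

-0.9709 + 0.2393i


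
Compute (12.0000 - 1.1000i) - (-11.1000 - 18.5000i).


Real: 12 + 11.1 = 23.1
Imag: -1.1 + 18.5 = 17.4

23.1000 + 17.4000i


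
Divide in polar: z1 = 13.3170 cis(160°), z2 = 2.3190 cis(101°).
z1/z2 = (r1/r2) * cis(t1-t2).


r = 13.3170 / 2.3190 = 5.7426
theta = 160° - 101° = 59° = 59° (mod 360)

5.7426 cis(59°)


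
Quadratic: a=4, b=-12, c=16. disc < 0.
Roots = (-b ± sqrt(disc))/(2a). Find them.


disc = (-12)^2 - 4*4*16 = 144 - 256 = -112
sqrt(|disc|) = sqrt(112) = 10.5830
Real part = 12/(2*4) = 1.5000
Imag part = 10.5830/(2*4) = 1.3229

1.5000 ± 1.3229i


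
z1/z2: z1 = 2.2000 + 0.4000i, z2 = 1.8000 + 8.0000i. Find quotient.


Conjugate of z2 = 1.8000 - 8.0000i
Numerator: (2.2000 + 0.4000i)(1.8000 - 8.0000i) = 7.1600 - 16.8800i
Denominator: 1.8^2 + 8^2 = 67.24
Result = (7.1600 - 16.8800i)/67.24

0.1065 - 0.2510i


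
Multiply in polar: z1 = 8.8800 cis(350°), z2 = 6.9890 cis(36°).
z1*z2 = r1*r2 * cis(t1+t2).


r = 8.8800 * 6.9890 = 62.0623
theta = 350° + 36° = 386° = 26° (mod 360)

62.0623 cis(26°)


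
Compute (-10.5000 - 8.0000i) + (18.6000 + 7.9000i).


Real: -10.5 + 18.6 = 8.1
Imag: -8 + 7.9 = -0.1

8.1000 - 0.1000i


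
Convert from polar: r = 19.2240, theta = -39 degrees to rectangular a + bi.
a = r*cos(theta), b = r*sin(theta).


a = 19.2240*cos(-39°) = 19.2240*0.77715 = 14.9399
b = 19.2240*sin(-39°) = 19.2240*(-0.6293204) = -12.0981

14.9399 - 12.0981i


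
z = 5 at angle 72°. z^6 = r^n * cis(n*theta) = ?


r^6 = 5^6 = 15625
n*theta = 6*72° = 432° = 72° (mod 360)
a = 15625*cos(72°) = 4828.3905
b = 15625*sin(72°) = 14860.2581

15625 cis(72°) = 4828.3905 + 14860.2581i


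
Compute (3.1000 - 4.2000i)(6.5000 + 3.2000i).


Real = 3.1*6.5 - (-4.2)*3.2 = 20.15 - (-13.44) = 33.59
Imag = 3.1*3.2 + 6.5*(-4.2) = 9.92 - (27.3) = -17.38

33.5900 - 17.3800i


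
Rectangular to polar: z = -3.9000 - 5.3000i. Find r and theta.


r = sqrt(15.21+28.09) = sqrt(43.3) = 6.5803
theta = atan2(-5.3, -3.9) = -126.3475 degrees

r = 6.5803, theta = -126.3475 degrees


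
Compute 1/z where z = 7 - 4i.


|z|^2 = 49+16 = 65
1/z = (7 + 4i)/65

1/z = 0.1077 + 0.0615i


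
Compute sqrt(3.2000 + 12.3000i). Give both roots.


|z| = sqrt(10.24+151.29) = 12.7094
sqrt((|z|+a)/2) = sqrt((12.7094+3.2)/2) = sqrt(7.9547) = 2.8204
sqrt((|z|-a)/2) = sqrt((12.7094-3.2)/2) = sqrt(4.7547) = 2.1805

±(2.8204 + 2.1805i) i.e. 2.8204 + 2.1805i and -2.8204 - 2.1805i


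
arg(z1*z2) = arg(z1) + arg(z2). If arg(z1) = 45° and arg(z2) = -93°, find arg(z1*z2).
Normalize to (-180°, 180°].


arg(z1*z2) = 45° - 93° = -48°
Normalized to (-180°, 180°]: -48°

-48°


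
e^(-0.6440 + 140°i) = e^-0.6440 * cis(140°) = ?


e^-0.6440 = 0.5252
cos(140°) = -0.766
sin(140°) = 0.6428
Real = 0.5252*(-0.766) = -0.4023
Imag = 0.5252*0.6428 = 0.3376

-0.4023 + 0.3376i


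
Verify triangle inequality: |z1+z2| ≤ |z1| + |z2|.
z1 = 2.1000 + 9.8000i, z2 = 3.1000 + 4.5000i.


|z1| = sqrt(2.1^2 + 9.8^2) = sqrt(100.45) = 10.0225
|z2| = sqrt(3.1^2 + 4.5^2) = sqrt(29.86) = 5.4644
z1+z2 = 5.2000 + 14.3000i
|z1+z2| = sqrt(231.53) = 15.2161
|z1|+|z2| = 10.0225 + 5.4644 = 15.4869

|z1+z2| = 15.2161 ≤ |z1|+|z2| = 15.4869 (verified)


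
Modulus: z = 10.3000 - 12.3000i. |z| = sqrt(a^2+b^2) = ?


|z| = sqrt(10.3^2 + (-12.3)^2) = sqrt(106.09 + 151.29) = sqrt(257.38) = 16.0431

|z| = 16.0431


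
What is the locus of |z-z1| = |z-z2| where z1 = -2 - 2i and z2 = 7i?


Equal distances means the locus is the perpendicular bisector of z1 and z2.
Midpoint = ((-2+0)/2, (-2+7)/2) = (-1.0000, 2.5000)

Perpendicular bisector through (-1.0000, 2.5000)


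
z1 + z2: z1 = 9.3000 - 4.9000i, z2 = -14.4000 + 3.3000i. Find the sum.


Real: 9.3 - 14.4 = -5.1
Imag: -4.9 + 3.3 = -1.6

-5.1000 - 1.6000i


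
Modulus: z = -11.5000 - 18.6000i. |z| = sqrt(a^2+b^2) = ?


|z| = sqrt((-11.5)^2 + (-18.6)^2) = sqrt(132.25 + 345.96) = sqrt(478.21) = 21.8680

|z| = 21.8680


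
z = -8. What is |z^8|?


|z| = sqrt(64+0) = sqrt(64) = 8
|z^8| = |z|^8 = 8^8 = 16777216

|z^8| = 16777216


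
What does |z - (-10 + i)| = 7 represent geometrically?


|z - z0| = r is a circle with center z0 and radius r.
Center = (-10, 1), radius = 7

Circle with center (-10, 1) and radius 7


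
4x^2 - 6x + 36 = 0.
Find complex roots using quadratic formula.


disc = (-6)^2 - 4*4*36 = 36 - 576 = -540
sqrt(|disc|) = sqrt(540) = 23.2379
Real part = 6/(2*4) = 0.7500
Imag part = 23.2379/(2*4) = 2.9047

0.7500 ± 2.9047i


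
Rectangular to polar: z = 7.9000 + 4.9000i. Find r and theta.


r = sqrt(62.41+24.01) = sqrt(86.42) = 9.2962
theta = atan2(4.9, 7.9) = 31.8094 degrees

r = 9.2962, theta = 31.8094 degrees


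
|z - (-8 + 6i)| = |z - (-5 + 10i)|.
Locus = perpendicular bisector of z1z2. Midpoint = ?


Equal distances means the locus is the perpendicular bisector of z1 and z2.
Midpoint = ((-8+(-5))/2, (6+10)/2) = (-6.5000, 8.0000)

Perpendicular bisector through (-6.5000, 8.0000)


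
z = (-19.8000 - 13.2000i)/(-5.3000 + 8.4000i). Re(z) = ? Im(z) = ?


Multiply by conjugate: (-19.8000 - 13.2000i)(-5.3000 - 8.4000i) / ((-5.3)^2 + 8.4^2)
Numerator real = -19.8*(-5.3) - (13.2)*8.4 = -5.94
Numerator imag = -13.2*(-5.3) - (-19.8)*8.4 = 236.28
Denominator = 98.65
Re(z) = -5.94/98.65 = -0.0602
Im(z) = 236.28/98.65 = 2.3951

Re(z) = -0.0602, Im(z) = 2.3951


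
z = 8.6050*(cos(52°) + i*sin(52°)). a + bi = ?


a = 8.6050*cos(52°) = 8.6050*0.61566 = 5.2978
b = 8.6050*sin(52°) = 8.6050*0.78801 = 6.7808

5.2978 + 6.7808i


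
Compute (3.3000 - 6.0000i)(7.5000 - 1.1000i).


Real = 3.3*7.5 - (-6)*(-1.1) = 24.75 - 6.6 = 18.15
Imag = 3.3*(-1.1) + 7.5*(-6) = -3.63 - (45) = -48.63

18.1500 - 48.6300i


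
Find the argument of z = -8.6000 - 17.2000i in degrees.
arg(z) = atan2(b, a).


Re = -8.6, Im = -17.2
arg = atan2(-17.2, -8.6) = -116.5651 degrees

arg(z) = -116.5651 degrees


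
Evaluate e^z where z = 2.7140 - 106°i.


e^2.7140 = 15.0895
cos(-106°) = -0.275637
sin(-106°) = -0.961262
Real = 15.0895*(-0.275637) = -4.1592
Imag = 15.0895*(-0.961262) = -14.5050

-4.1592 - 14.5050i


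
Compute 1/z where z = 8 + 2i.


|z|^2 = 64+4 = 68
1/z = (8 - 2i)/68

1/z = 0.1176 - 0.0294i


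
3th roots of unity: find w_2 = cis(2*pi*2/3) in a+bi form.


Angle = 360*2/3 = 240°
a = cos(240°) = -0.5000
b = sin(240°) = -0.8660

-0.5000 - 0.8660i


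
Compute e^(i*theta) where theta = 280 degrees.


cos(280°) = 0.1736
sin(280°) = -0.9848

e^(i*280°) = 0.1736 - 0.9848i


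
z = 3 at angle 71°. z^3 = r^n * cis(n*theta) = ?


r^3 = 3^3 = 27
n*theta = 3*71° = 213° = 213° (mod 360)
a = 27*cos(213°) = -22.6441
b = 27*sin(213°) = -14.7053

27 cis(213°) = -22.6441 - 14.7053i


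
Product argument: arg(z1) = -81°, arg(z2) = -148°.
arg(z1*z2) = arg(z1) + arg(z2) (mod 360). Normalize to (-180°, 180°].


arg(z1*z2) = -81° - 148° = -229°
Normalized to (-180°, 180°]: 131°

131°


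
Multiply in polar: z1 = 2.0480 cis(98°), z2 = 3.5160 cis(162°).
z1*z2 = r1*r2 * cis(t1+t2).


r = 2.0480 * 3.5160 = 7.2008
theta = 98° + 162° = 260° = 260° (mod 360)

7.2008 cis(260°)


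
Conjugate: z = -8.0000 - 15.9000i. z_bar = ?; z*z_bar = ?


z_bar = -8.0000 + 15.9000i
z*z_bar = (-8)^2 + (-15.9)^2 = 64 + 252.81 = 316.81

z_bar = -8.0000 + 15.9000i, z*z_bar = 316.81


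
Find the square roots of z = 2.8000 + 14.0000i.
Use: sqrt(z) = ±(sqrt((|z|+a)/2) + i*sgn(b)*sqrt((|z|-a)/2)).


|z| = sqrt(7.84+196) = 14.2773
sqrt((|z|+a)/2) = sqrt((14.2773+2.8)/2) = sqrt(8.5386) = 2.9221
sqrt((|z|-a)/2) = sqrt((14.2773-2.8)/2) = sqrt(5.7386) = 2.3955

±(2.9221 + 2.3955i) i.e. 2.9221 + 2.3955i and -2.9221 - 2.3955i


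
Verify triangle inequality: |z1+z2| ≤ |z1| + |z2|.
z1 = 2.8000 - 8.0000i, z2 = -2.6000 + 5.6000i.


|z1| = sqrt(2.8^2 + (-8)^2) = sqrt(71.84) = 8.4758
|z2| = sqrt((-2.6)^2 + 5.6^2) = sqrt(38.12) = 6.1741
z1+z2 = 0.2000 - 2.4000i
|z1+z2| = sqrt(5.8) = 2.4083
|z1|+|z2| = 8.4758 + 6.1741 = 14.6499

|z1+z2| = 2.4083 ≤ |z1|+|z2| = 14.6499 (verified)


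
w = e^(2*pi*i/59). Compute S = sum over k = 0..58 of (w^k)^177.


The roots are w_k = w^k with w = e^(2*pi*i/59), and (w^k)^177 = (w^177)^k.
So S = 1 + u + u^2 + ... + u^(58) with u = w^177.
177 = 3*59 + 0, so 177 is a multiple of 59 and u = (w^59)^3 = 1.
Every one of the 59 terms equals 1: S = 59

S = 59


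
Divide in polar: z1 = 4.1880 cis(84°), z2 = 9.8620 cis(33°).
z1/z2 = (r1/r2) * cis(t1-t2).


r = 4.1880 / 9.8620 = 0.4247
theta = 84° - 33° = 51° = 51° (mod 360)

0.4247 cis(51°)


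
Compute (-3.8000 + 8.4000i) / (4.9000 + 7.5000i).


Conjugate of z2 = 4.9000 - 7.5000i
Numerator: (-3.8000 + 8.4000i)(4.9000 - 7.5000i) = 44.3800 + 69.6600i
Denominator: 4.9^2 + 7.5^2 = 80.26
Result = (44.3800 + 69.6600i)/80.26

0.5530 + 0.8679i


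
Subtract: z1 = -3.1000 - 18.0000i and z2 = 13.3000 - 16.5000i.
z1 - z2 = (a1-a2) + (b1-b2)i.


Real: -3.1 - 13.3 = -16.4
Imag: -18 + 16.5 = -1.5

-16.4000 - 1.5000i


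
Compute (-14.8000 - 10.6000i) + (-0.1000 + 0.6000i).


Real: -14.8 - 0.1 = -14.9
Imag: -10.6 + 0.6 = -10

-14.9000 - 10.0000i


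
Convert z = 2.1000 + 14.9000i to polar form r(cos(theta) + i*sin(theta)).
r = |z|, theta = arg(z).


r = sqrt(4.41+222.01) = sqrt(226.42) = 15.0473
theta = atan2(14.9, 2.1) = 81.9776 degrees

r = 15.0473, theta = 81.9776 degrees


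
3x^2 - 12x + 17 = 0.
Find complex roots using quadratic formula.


disc = (-12)^2 - 4*3*17 = 144 - 204 = -60
sqrt(|disc|) = sqrt(60) = 7.7460
Real part = 12/(2*3) = 2.0000
Imag part = 7.7460/(2*3) = 1.2910

2.0000 ± 1.2910i


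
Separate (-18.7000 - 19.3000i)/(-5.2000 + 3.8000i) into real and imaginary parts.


Multiply by conjugate: (-18.7000 - 19.3000i)(-5.2000 - 3.8000i) / ((-5.2)^2 + 3.8^2)
Numerator real = -18.7*(-5.2) - (19.3)*3.8 = 23.9
Numerator imag = -19.3*(-5.2) - (-18.7)*3.8 = 171.42
Denominator = 41.48
Re(z) = 23.9/41.48 = 0.5762
Im(z) = 171.42/41.48 = 4.1326

Re(z) = 0.5762, Im(z) = 4.1326


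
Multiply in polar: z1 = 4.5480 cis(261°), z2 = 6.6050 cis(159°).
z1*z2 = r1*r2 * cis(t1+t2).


r = 4.5480 * 6.6050 = 30.0395
theta = 261° + 159° = 420° = 60° (mod 360)

30.0395 cis(60°)


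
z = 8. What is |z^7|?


|z| = sqrt(64+0) = sqrt(64) = 8
|z^7| = |z|^7 = 8^7 = 2097152

|z^7| = 2097152


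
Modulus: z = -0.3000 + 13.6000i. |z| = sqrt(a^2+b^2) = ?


|z| = sqrt((-0.3)^2 + 13.6^2) = sqrt(0.09 + 184.96) = sqrt(185.05) = 13.6033

|z| = 13.6033


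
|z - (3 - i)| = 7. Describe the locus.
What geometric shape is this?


|z - z0| = r is a circle with center z0 and radius r.
Center = (3, -1), radius = 7

Circle with center (3, -1) and radius 7


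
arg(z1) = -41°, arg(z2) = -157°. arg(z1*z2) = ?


arg(z1*z2) = -41° - 157° = -198°
Normalized to (-180°, 180°]: 162°

162°


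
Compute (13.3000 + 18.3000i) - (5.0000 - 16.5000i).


Real: 13.3 - 5 = 8.3
Imag: 18.3 + 16.5 = 34.8

8.3000 + 34.8000i


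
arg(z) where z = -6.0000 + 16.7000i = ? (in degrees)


Re = -6, Im = 16.7
arg = atan2(16.7, -6) = 109.7624 degrees

arg(z) = 109.7624 degrees


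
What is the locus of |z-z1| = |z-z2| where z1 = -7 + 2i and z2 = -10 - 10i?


Equal distances means the locus is the perpendicular bisector of z1 and z2.
Midpoint = ((-7+(-10))/2, (2+(-10))/2) = (-8.5000, -4.0000)

Perpendicular bisector through (-8.5000, -4.0000)


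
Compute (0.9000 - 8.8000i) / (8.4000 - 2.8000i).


Conjugate of z2 = 8.4000 + 2.8000i
Numerator: (0.9000 - 8.8000i)(8.4000 + 2.8000i) = 32.2000 - 71.4000i
Denominator: 8.4^2 + (-2.8)^2 = 78.4
Result = (32.2000 - 71.4000i)/78.4

0.4107 - 0.9107i


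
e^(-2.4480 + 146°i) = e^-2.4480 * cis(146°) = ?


e^-2.4480 = 0.0865
cos(146°) = -0.829
sin(146°) = 0.5592
Real = 0.0865*(-0.829) = -0.0717
Imag = 0.0865*0.5592 = 0.0484

-0.0717 + 0.0484i


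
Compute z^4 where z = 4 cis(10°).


r^4 = 4^4 = 256
n*theta = 4*10° = 40° = 40° (mod 360)
a = 256*cos(40°) = 196.1074
b = 256*sin(40°) = 164.5536

256 cis(40°) = 196.1074 + 164.5536i
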